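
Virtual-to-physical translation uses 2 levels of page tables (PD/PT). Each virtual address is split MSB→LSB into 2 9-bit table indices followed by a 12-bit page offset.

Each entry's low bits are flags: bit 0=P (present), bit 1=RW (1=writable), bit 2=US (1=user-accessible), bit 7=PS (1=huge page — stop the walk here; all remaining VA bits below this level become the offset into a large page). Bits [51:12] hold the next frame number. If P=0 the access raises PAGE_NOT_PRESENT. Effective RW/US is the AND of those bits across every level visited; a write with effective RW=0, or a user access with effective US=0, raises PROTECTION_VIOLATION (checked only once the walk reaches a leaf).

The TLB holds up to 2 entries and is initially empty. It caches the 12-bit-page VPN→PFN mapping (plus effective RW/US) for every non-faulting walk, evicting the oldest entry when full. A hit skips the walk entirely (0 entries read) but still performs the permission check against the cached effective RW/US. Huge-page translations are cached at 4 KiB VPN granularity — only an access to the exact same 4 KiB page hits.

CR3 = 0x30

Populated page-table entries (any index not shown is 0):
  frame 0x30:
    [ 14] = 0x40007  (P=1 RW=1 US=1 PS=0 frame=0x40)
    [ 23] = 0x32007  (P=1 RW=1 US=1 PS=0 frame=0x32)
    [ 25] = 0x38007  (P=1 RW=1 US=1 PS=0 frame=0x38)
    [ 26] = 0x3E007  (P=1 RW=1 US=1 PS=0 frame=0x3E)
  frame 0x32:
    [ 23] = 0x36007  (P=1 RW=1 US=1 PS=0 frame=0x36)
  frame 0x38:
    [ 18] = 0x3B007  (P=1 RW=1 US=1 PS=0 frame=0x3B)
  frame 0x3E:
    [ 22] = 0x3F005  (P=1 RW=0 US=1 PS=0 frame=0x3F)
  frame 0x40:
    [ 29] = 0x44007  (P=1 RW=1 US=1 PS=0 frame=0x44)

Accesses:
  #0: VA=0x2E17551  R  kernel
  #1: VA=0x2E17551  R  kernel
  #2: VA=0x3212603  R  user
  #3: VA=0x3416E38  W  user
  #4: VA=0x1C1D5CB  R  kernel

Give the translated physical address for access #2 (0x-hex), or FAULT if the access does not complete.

Trace:
#0 VA=0x2E17551 (r,kernel):
  lvl0: tbl 0x30, slot 23 ⇒ 0x32007 (P1/RW1/US1/PS0)
  lvl1: tbl 0x32, slot 23 ⇒ 0x36007 (P1/RW1/US1/PS0)
  ⇒ phys 0x36551  [2 reads]
#1 VA=0x2E17551 (r,kernel):
  TLB hit vpn=0x2E17 → PA=0x36551
#2 VA=0x3212603 (r,user):
  lvl0: tbl 0x30, slot 25 ⇒ 0x38007 (P1/RW1/US1/PS0)
  lvl1: tbl 0x38, slot 18 ⇒ 0x3B007 (P1/RW1/US1/PS0)
  ⇒ phys 0x3B603  [2 reads]
#3 VA=0x3416E38 (w,user):
  lvl0: tbl 0x30, slot 26 ⇒ 0x3E007 (P1/RW1/US1/PS0)
  lvl1: tbl 0x3E, slot 22 ⇒ 0x3F005 (P1/RW0/US1/PS0)
  ✗ PROTECTION_VIOLATION  [2 reads]
#4 VA=0x1C1D5CB (r,kernel):
  lvl0: tbl 0x30, slot 14 ⇒ 0x40007 (P1/RW1/US1/PS0)
  lvl1: tbl 0x40, slot 29 ⇒ 0x44007 (P1/RW1/US1/PS0)
  ⇒ phys 0x445CB  [2 reads]

Access #2 PA: 0x3B603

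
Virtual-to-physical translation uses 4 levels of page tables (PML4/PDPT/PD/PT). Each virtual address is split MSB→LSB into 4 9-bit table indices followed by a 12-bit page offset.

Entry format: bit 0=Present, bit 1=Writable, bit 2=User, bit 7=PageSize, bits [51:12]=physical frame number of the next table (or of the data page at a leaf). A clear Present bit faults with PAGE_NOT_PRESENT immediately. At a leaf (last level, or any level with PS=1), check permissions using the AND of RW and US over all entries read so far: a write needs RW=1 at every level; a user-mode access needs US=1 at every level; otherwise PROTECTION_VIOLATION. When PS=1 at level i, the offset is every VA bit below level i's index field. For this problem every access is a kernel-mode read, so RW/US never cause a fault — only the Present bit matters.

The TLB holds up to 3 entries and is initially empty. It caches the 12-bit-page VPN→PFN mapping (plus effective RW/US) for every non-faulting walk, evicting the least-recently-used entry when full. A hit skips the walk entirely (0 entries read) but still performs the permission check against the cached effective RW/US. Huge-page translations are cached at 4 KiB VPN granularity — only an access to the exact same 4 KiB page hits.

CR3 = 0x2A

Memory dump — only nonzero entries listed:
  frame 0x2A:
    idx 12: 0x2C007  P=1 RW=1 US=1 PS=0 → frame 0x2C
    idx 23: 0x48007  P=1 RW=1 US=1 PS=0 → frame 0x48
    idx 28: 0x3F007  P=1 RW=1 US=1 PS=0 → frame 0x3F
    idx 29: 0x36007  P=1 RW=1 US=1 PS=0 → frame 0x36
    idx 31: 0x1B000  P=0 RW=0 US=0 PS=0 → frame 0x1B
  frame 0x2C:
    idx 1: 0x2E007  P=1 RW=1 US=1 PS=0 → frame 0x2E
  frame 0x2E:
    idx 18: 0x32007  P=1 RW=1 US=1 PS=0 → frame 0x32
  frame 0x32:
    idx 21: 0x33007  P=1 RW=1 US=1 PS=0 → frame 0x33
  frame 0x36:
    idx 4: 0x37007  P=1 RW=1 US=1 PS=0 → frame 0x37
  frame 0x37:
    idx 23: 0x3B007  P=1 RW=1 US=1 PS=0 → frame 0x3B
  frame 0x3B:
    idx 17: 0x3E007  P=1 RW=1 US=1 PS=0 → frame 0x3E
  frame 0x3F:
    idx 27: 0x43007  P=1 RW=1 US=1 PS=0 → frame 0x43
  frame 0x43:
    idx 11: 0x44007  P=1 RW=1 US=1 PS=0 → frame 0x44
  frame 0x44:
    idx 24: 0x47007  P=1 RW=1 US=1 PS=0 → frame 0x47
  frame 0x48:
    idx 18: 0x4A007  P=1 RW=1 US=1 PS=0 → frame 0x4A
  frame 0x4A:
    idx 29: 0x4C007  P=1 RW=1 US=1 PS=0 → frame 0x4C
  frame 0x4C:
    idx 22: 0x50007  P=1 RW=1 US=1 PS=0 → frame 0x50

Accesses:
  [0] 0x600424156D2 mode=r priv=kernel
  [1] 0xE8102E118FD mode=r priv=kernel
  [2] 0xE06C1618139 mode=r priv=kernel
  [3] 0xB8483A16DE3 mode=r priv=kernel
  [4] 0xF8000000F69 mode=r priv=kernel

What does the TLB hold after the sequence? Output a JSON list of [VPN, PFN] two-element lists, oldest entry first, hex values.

Trace:
#0 VA=0x600424156D2 (r,kernel):
  L0: frame=0x2A idx=12 entry=0x2C007 [P=1 RW=1 US=1 PS=0]
  L1: frame=0x2C idx=1 entry=0x2E007 [P=1 RW=1 US=1 PS=0]
  L2: frame=0x2E idx=18 entry=0x32007 [P=1 RW=1 US=1 PS=0]
  L3: frame=0x32 idx=21 entry=0x33007 [P=1 RW=1 US=1 PS=0]
  ✓ 0x336D2  — 4 lookups
#1 VA=0xE8102E118FD (r,kernel):
  L0: frame=0x2A idx=29 entry=0x36007 [P=1 RW=1 US=1 PS=0]
  L1: frame=0x36 idx=4 entry=0x37007 [P=1 RW=1 US=1 PS=0]
  L2: frame=0x37 idx=23 entry=0x3B007 [P=1 RW=1 US=1 PS=0]
  L3: frame=0x3B idx=17 entry=0x3E007 [P=1 RW=1 US=1 PS=0]
  ✓ 0x3E8FD  — 4 lookups
#2 VA=0xE06C1618139 (r,kernel):
  L0: frame=0x2A idx=28 entry=0x3F007 [P=1 RW=1 US=1 PS=0]
  L1: frame=0x3F idx=27 entry=0x43007 [P=1 RW=1 US=1 PS=0]
  L2: frame=0x43 idx=11 entry=0x44007 [P=1 RW=1 US=1 PS=0]
  L3: frame=0x44 idx=24 entry=0x47007 [P=1 RW=1 US=1 PS=0]
  ✓ 0x47139  — 4 lookups
#3 VA=0xB8483A16DE3 (r,kernel):
  L0: frame=0x2A idx=23 entry=0x48007 [P=1 RW=1 US=1 PS=0]
  L1: frame=0x48 idx=18 entry=0x4A007 [P=1 RW=1 US=1 PS=0]
  L2: frame=0x4A idx=29 entry=0x4C007 [P=1 RW=1 US=1 PS=0]
  L3: frame=0x4C idx=22 entry=0x50007 [P=1 RW=1 US=1 PS=0]
  ✓ 0x50DE3  — 4 lookups
#4 VA=0xF8000000F69 (r,kernel):
  L0: frame=0x2A idx=31 entry=0x1B000 [P=0 RW=0 US=0 PS=0]
  ⇒ fault: PAGE_NOT_PRESENT  — 1 lookups

TLB: [["0xE8102E11", "0x3E"], ["0xE06C1618", "0x47"], ["0xB8483A16", "0x50"]]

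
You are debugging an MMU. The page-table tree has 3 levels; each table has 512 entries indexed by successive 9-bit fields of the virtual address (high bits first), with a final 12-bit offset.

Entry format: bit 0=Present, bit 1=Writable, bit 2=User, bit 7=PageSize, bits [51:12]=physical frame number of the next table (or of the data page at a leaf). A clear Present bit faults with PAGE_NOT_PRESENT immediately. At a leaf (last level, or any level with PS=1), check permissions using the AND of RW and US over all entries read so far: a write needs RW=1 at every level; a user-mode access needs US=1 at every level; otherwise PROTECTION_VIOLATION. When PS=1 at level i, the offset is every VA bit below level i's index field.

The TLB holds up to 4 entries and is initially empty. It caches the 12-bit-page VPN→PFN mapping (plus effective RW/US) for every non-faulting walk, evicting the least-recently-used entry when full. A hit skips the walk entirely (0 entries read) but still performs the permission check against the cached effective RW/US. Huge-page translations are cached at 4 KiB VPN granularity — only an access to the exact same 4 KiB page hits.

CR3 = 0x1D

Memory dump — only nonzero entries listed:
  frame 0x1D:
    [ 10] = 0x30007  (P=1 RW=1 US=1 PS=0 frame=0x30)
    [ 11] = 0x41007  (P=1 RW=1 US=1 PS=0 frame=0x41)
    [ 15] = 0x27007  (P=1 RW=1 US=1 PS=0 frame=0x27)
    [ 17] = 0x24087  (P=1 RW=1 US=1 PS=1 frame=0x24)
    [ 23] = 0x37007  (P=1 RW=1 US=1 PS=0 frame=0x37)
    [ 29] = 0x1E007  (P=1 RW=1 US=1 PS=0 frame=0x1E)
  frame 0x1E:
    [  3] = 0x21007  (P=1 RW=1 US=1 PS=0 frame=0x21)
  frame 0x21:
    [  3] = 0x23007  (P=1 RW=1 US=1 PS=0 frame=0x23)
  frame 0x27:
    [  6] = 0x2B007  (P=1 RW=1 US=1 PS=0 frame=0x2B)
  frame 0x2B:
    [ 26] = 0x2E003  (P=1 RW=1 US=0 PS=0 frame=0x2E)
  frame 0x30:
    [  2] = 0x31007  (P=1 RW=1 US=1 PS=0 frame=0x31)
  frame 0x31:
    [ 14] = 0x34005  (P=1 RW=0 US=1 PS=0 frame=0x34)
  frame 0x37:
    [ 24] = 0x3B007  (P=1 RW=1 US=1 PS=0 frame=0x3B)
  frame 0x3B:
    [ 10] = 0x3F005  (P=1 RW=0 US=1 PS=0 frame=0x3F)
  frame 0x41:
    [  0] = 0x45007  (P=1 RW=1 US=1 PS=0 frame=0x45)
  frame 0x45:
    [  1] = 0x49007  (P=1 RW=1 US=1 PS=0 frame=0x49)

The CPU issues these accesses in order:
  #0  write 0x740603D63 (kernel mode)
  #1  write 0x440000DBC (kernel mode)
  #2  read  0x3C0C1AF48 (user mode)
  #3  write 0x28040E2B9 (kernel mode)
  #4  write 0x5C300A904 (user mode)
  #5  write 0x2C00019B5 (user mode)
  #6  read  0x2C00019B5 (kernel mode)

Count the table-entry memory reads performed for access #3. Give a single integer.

Per-access translation:
#0 VA=0x740603D63 (w,kernel):
  L0 @0x1D[29] → 0x1E007  P=1,RW=1,US=1,PS=0
  L1 @0x1E[3] → 0x21007  P=1,RW=1,US=1,PS=0
  L2 @0x21[3] → 0x23007  P=1,RW=1,US=1,PS=0
  ⇒ phys 0x23D63  [3 reads]
#1 VA=0x440000DBC (w,kernel):
  L0 @0x1D[17] → 0x24087  P=1,RW=1,US=1,PS=1
  ⇒ phys 0x24DBC (huge @L0)  [1 reads]
#2 VA=0x3C0C1AF48 (r,user):
  L0 @0x1D[15] → 0x27007  P=1,RW=1,US=1,PS=0
  L1 @0x27[6] → 0x2B007  P=1,RW=1,US=1,PS=0
  L2 @0x2B[26] → 0x2E003  P=1,RW=1,US=0,PS=0
  ⇒ fault: PROTECTION_VIOLATION  — 3 lookups
#3 VA=0x28040E2B9 (w,kernel):
  L0 @0x1D[10] → 0x30007  P=1,RW=1,US=1,PS=0
  L1 @0x30[2] → 0x31007  P=1,RW=1,US=1,PS=0
  L2 @0x31[14] → 0x34005  P=1,RW=0,US=1,PS=0
  ⇒ fault: PROTECTION_VIOLATION  — 3 lookups
#4 VA=0x5C300A904 (w,user):
  L0 @0x1D[23] → 0x37007  P=1,RW=1,US=1,PS=0
  L1 @0x37[24] → 0x3B007  P=1,RW=1,US=1,PS=0
  L2 @0x3B[10] → 0x3F005  P=1,RW=0,US=1,PS=0
  ⇒ fault: PROTECTION_VIOLATION  — 3 lookups
#5 VA=0x2C00019B5 (w,user):
  L0 @0x1D[11] → 0x41007  P=1,RW=1,US=1,PS=0
  L1 @0x41[0] → 0x45007  P=1,RW=1,US=1,PS=0
  L2 @0x45[1] → 0x49007  P=1,RW=1,US=1,PS=0
  ⇒ phys 0x499B5  [3 reads]
#6 VA=0x2C00019B5 (r,kernel):
  TLB hit vpn=0x2C0001 → PA=0x499B5

Entries read for #3: 3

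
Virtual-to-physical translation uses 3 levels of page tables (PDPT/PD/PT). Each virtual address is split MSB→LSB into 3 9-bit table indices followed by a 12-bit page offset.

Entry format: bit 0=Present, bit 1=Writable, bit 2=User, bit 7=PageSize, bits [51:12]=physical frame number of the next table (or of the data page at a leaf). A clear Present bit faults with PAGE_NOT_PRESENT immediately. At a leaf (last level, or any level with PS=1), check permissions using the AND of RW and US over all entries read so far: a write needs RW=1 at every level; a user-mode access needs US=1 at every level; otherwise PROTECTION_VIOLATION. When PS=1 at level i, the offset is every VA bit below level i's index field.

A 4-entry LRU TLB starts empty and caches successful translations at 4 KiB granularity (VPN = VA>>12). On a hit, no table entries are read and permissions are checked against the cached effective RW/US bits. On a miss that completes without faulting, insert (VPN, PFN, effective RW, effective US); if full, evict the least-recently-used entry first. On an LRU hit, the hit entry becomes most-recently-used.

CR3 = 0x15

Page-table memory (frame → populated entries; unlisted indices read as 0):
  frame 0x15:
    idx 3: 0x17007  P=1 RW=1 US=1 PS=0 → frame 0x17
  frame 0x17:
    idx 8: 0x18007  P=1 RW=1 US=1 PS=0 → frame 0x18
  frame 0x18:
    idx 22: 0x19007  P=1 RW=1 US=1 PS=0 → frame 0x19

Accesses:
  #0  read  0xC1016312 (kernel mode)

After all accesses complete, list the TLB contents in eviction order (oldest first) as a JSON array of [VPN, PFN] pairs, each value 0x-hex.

Trace:
#0 VA=0xC1016312 (r,kernel):
  [0] read 0x15 idx=3: raw=0x17007 flags P=1 W=1 U=1 S=0
  [1] read 0x17 idx=8: raw=0x18007 flags P=1 W=1 U=1 S=0
  [2] read 0x18 idx=22: raw=0x19007 flags P=1 W=1 U=1 S=0
  → PA=0x19312  (3 entries read)

TLB: [["0xC1016", "0x19"]]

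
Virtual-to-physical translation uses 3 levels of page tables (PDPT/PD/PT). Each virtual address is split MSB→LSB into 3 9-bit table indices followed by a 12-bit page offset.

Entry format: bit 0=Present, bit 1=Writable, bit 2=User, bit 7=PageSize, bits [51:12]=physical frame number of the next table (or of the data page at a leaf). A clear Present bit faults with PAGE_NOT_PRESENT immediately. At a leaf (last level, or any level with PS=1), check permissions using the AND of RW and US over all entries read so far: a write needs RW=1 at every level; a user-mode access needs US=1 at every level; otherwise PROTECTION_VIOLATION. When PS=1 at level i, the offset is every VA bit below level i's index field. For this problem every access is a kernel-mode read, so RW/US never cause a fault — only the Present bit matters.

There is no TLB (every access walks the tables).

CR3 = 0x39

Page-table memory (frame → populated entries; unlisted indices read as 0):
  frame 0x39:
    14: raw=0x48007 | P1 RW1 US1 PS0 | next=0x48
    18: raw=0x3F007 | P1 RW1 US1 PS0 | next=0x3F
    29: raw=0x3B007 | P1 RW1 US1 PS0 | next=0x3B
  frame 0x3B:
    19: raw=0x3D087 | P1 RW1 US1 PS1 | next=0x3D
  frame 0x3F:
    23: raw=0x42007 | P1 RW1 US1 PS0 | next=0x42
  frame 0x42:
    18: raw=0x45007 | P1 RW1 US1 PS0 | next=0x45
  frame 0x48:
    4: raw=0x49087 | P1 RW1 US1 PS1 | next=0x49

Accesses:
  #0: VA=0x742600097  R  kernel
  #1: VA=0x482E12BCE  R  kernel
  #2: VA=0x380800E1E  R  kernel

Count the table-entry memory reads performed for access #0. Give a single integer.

Walk each access:
#0 VA=0x742600097 (r,kernel):
  [0] read 0x39 idx=29: raw=0x3B007 flags P=1 W=1 U=1 S=0
  [1] read 0x3B idx=19: raw=0x3D087 flags P=1 W=1 U=1 S=1
  → PA=0x3D097 (huge @L1)  (2 entries read)
#1 VA=0x482E12BCE (r,kernel):
  [0] read 0x39 idx=18: raw=0x3F007 flags P=1 W=1 U=1 S=0
  [1] read 0x3F idx=23: raw=0x42007 flags P=1 W=1 U=1 S=0
  [2] read 0x42 idx=18: raw=0x45007 flags P=1 W=1 U=1 S=0
  → PA=0x45BCE  (3 entries read)
#2 VA=0x380800E1E (r,kernel):
  [0] read 0x39 idx=14: raw=0x48007 flags P=1 W=1 U=1 S=0
  [1] read 0x48 idx=4: raw=0x49087 flags P=1 W=1 U=1 S=1
  → PA=0x49E1E (huge @L1)  (2 entries read)

Entries read for #0: 2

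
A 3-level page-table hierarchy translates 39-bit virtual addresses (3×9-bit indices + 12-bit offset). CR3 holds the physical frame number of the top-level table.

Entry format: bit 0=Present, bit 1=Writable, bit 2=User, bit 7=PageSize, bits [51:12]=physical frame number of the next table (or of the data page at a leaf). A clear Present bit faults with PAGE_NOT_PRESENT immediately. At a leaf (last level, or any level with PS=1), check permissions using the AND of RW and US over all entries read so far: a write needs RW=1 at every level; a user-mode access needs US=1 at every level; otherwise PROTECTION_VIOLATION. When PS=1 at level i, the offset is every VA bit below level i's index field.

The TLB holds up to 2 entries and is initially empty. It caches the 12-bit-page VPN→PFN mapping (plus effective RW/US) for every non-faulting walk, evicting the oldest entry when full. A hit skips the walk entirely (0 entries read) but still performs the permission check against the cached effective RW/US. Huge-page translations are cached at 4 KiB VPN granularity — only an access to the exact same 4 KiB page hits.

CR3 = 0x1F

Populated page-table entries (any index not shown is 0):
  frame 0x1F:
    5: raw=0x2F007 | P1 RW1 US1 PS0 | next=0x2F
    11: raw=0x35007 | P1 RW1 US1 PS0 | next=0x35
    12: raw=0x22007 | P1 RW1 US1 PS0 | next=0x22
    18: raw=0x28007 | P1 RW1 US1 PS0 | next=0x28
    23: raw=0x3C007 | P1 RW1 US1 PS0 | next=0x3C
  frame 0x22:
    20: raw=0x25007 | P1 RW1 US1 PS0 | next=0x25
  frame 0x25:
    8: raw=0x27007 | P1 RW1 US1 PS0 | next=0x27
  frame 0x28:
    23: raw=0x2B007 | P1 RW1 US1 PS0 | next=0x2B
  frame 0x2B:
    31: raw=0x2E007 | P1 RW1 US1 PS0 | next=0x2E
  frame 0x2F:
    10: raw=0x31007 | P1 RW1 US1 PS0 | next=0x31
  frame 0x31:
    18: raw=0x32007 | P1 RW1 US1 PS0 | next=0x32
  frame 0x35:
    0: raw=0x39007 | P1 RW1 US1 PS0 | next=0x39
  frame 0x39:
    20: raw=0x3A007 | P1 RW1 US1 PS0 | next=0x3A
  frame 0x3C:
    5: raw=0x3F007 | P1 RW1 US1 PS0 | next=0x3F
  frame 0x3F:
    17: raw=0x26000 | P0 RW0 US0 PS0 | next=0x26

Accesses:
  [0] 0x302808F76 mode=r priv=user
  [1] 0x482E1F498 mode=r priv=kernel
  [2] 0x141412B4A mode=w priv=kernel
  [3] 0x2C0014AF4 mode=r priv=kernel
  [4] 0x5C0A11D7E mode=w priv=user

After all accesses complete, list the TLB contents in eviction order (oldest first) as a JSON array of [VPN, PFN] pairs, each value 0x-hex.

Trace:
#0 VA=0x302808F76 (r,user):
  lvl0: tbl 0x1F, slot 12 ⇒ 0x22007 (P1/RW1/US1/PS0)
  lvl1: tbl 0x22, slot 20 ⇒ 0x25007 (P1/RW1/US1/PS0)
  lvl2: tbl 0x25, slot 8 ⇒ 0x27007 (P1/RW1/US1/PS0)
  ✓ 0x27F76  — 3 lookups
#1 VA=0x482E1F498 (r,kernel):
  lvl0: tbl 0x1F, slot 18 ⇒ 0x28007 (P1/RW1/US1/PS0)
  lvl1: tbl 0x28, slot 23 ⇒ 0x2B007 (P1/RW1/US1/PS0)
  lvl2: tbl 0x2B, slot 31 ⇒ 0x2E007 (P1/RW1/US1/PS0)
  ✓ 0x2E498  — 3 lookups
#2 VA=0x141412B4A (w,kernel):
  lvl0: tbl 0x1F, slot 5 ⇒ 0x2F007 (P1/RW1/US1/PS0)
  lvl1: tbl 0x2F, slot 10 ⇒ 0x31007 (P1/RW1/US1/PS0)
  lvl2: tbl 0x31, slot 18 ⇒ 0x32007 (P1/RW1/US1/PS0)
  ✓ 0x32B4A  — 3 lookups
#3 VA=0x2C0014AF4 (r,kernel):
  lvl0: tbl 0x1F, slot 11 ⇒ 0x35007 (P1/RW1/US1/PS0)
  lvl1: tbl 0x35, slot 0 ⇒ 0x39007 (P1/RW1/US1/PS0)
  lvl2: tbl 0x39, slot 20 ⇒ 0x3A007 (P1/RW1/US1/PS0)
  ✓ 0x3AAF4  — 3 lookups
#4 VA=0x5C0A11D7E (w,user):
  lvl0: tbl 0x1F, slot 23 ⇒ 0x3C007 (P1/RW1/US1/PS0)
  lvl1: tbl 0x3C, slot 5 ⇒ 0x3F007 (P1/RW1/US1/PS0)
  lvl2: tbl 0x3F, slot 17 ⇒ 0x26000 (P0/RW0/US0/PS0)
  ✗ PAGE_NOT_PRESENT  [3 reads]

TLB: [["0x141412", "0x32"], ["0x2C0014", "0x3A"]]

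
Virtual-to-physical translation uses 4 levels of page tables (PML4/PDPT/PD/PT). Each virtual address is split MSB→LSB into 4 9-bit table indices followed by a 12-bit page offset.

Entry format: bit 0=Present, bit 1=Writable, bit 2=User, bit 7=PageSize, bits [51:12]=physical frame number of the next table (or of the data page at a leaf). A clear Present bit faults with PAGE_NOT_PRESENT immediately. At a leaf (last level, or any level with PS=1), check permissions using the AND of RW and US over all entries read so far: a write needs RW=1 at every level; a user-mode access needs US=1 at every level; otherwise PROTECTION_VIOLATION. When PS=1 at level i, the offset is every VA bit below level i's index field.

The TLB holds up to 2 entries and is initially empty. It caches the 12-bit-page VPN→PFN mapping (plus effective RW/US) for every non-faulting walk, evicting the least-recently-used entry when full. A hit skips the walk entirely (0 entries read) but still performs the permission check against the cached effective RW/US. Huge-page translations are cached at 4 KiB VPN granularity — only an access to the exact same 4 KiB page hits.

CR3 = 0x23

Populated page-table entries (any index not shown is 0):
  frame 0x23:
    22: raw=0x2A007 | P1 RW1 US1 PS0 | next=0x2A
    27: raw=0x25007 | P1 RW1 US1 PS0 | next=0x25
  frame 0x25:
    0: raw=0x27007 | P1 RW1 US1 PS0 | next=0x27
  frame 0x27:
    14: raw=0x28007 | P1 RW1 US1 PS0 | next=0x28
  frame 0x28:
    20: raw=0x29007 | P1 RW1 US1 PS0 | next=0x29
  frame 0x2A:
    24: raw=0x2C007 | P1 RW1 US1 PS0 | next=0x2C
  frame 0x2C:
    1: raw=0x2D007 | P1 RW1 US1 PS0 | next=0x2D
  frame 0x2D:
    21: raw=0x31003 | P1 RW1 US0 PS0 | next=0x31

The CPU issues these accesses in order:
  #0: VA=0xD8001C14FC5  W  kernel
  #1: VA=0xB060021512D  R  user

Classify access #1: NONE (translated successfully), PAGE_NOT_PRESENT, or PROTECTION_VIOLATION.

Walk each access:
#0 VA=0xD8001C14FC5 (w,kernel):
  L0 @0x23[27] → 0x25007  P=1,RW=1,US=1,PS=0
  L1 @0x25[0] → 0x27007  P=1,RW=1,US=1,PS=0
  L2 @0x27[14] → 0x28007  P=1,RW=1,US=1,PS=0
  L3 @0x28[20] → 0x29007  P=1,RW=1,US=1,PS=0
  ✓ 0x29FC5  — 4 lookups
#1 VA=0xB060021512D (r,user):
  L0 @0x23[22] → 0x2A007  P=1,RW=1,US=1,PS=0
  L1 @0x2A[24] → 0x2C007  P=1,RW=1,US=1,PS=0
  L2 @0x2C[1] → 0x2D007  P=1,RW=1,US=1,PS=0
  L3 @0x2D[21] → 0x31003  P=1,RW=1,US=0,PS=0
  ✗ PROTECTION_VIOLATION  [4 reads]

Access #1 fault: PROTECTION_VIOLATION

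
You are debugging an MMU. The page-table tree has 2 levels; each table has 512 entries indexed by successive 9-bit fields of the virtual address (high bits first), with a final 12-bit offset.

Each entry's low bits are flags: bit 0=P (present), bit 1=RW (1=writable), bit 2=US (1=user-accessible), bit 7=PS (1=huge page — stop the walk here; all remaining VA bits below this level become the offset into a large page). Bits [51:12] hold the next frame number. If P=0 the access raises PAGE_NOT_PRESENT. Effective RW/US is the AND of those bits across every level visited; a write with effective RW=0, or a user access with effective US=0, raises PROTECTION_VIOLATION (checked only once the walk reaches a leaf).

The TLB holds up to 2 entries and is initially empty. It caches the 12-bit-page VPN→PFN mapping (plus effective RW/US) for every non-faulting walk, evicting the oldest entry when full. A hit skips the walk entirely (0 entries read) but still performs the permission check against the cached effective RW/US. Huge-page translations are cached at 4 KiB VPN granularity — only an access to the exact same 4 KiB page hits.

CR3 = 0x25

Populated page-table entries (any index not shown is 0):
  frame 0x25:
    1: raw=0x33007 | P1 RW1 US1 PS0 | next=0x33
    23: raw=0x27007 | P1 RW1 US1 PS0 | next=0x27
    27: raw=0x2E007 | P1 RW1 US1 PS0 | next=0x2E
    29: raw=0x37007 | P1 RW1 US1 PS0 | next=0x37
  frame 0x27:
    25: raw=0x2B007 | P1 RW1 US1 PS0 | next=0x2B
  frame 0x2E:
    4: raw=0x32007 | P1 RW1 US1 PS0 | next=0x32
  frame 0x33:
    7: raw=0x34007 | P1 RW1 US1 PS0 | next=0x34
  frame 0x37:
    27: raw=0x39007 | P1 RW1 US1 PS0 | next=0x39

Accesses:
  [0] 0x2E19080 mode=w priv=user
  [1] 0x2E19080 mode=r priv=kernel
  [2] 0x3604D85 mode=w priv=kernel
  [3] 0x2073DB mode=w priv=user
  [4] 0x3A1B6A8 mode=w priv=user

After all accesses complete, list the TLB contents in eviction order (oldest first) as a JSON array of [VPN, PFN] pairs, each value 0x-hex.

Walk each access:
#0 VA=0x2E19080 (w,user):
  [0] read 0x25 idx=23: raw=0x27007 flags P=1 W=1 U=1 S=0
  [1] read 0x27 idx=25: raw=0x2B007 flags P=1 W=1 U=1 S=0
  → PA=0x2B080  (2 entries read)
#1 VA=0x2E19080 (r,kernel):
  TLB hit vpn=0x2E19 → PA=0x2B080
#2 VA=0x3604D85 (w,kernel):
  [0] read 0x25 idx=27: raw=0x2E007 flags P=1 W=1 U=1 S=0
  [1] read 0x2E idx=4: raw=0x32007 flags P=1 W=1 U=1 S=0
  → PA=0x32D85  (2 entries read)
#3 VA=0x2073DB (w,user):
  [0] read 0x25 idx=1: raw=0x33007 flags P=1 W=1 U=1 S=0
  [1] read 0x33 idx=7: raw=0x34007 flags P=1 W=1 U=1 S=0
  → PA=0x343DB  (2 entries read)
#4 VA=0x3A1B6A8 (w,user):
  [0] read 0x25 idx=29: raw=0x37007 flags P=1 W=1 U=1 S=0
  [1] read 0x37 idx=27: raw=0x39007 flags P=1 W=1 U=1 S=0
  → PA=0x396A8  (2 entries read)

TLB: [["0x207", "0x34"], ["0x3A1B", "0x39"]]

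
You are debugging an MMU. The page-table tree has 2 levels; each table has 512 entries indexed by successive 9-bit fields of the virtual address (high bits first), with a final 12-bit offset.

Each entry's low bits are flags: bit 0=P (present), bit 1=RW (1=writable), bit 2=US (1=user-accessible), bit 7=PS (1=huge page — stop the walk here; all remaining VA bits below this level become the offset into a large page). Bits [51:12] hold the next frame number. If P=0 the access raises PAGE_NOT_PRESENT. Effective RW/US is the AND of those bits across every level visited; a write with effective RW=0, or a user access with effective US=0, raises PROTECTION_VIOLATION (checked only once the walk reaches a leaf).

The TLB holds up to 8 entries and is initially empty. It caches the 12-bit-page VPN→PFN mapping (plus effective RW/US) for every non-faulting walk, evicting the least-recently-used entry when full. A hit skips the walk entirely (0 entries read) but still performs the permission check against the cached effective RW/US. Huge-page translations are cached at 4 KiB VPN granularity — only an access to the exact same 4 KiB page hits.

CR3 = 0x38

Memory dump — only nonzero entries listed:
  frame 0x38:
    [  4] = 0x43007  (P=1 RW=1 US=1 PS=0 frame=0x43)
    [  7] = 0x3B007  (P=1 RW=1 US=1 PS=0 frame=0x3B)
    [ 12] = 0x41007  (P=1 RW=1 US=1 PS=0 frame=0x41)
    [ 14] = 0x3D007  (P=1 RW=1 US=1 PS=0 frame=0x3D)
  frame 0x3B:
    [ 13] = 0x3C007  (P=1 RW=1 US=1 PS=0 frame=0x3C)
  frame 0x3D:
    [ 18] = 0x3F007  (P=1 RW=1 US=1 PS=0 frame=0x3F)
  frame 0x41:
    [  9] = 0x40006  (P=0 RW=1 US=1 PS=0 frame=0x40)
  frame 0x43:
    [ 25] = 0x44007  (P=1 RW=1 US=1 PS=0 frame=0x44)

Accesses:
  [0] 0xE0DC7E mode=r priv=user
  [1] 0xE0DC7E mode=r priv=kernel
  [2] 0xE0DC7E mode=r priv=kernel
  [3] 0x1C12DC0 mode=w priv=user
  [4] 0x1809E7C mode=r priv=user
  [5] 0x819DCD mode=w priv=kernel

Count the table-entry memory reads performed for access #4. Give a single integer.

Trace:
#0 VA=0xE0DC7E (r,user):
  L0: frame=0x38 idx=7 entry=0x3B007 [P=1 RW=1 US=1 PS=0]
  L1: frame=0x3B idx=13 entry=0x3C007 [P=1 RW=1 US=1 PS=0]
  ⇒ phys 0x3CC7E  [2 reads]
#1 VA=0xE0DC7E (r,kernel):
  TLB hit vpn=0xE0D → PA=0x3CC7E
#2 VA=0xE0DC7E (r,kernel):
  TLB hit vpn=0xE0D → PA=0x3CC7E
#3 VA=0x1C12DC0 (w,user):
  L0: frame=0x38 idx=14 entry=0x3D007 [P=1 RW=1 US=1 PS=0]
  L1: frame=0x3D idx=18 entry=0x3F007 [P=1 RW=1 US=1 PS=0]
  ⇒ phys 0x3FDC0  [2 reads]
#4 VA=0x1809E7C (r,user):
  L0: frame=0x38 idx=12 entry=0x41007 [P=1 RW=1 US=1 PS=0]
  L1: frame=0x41 idx=9 entry=0x40006 [P=0 RW=1 US=1 PS=0]
  ⇒ fault: PAGE_NOT_PRESENT  — 2 lookups
#5 VA=0x819DCD (w,kernel):
  L0: frame=0x38 idx=4 entry=0x43007 [P=1 RW=1 US=1 PS=0]
  L1: frame=0x43 idx=25 entry=0x44007 [P=1 RW=1 US=1 PS=0]
  ⇒ phys 0x44DCD  [2 reads]

Entries read for #4: 2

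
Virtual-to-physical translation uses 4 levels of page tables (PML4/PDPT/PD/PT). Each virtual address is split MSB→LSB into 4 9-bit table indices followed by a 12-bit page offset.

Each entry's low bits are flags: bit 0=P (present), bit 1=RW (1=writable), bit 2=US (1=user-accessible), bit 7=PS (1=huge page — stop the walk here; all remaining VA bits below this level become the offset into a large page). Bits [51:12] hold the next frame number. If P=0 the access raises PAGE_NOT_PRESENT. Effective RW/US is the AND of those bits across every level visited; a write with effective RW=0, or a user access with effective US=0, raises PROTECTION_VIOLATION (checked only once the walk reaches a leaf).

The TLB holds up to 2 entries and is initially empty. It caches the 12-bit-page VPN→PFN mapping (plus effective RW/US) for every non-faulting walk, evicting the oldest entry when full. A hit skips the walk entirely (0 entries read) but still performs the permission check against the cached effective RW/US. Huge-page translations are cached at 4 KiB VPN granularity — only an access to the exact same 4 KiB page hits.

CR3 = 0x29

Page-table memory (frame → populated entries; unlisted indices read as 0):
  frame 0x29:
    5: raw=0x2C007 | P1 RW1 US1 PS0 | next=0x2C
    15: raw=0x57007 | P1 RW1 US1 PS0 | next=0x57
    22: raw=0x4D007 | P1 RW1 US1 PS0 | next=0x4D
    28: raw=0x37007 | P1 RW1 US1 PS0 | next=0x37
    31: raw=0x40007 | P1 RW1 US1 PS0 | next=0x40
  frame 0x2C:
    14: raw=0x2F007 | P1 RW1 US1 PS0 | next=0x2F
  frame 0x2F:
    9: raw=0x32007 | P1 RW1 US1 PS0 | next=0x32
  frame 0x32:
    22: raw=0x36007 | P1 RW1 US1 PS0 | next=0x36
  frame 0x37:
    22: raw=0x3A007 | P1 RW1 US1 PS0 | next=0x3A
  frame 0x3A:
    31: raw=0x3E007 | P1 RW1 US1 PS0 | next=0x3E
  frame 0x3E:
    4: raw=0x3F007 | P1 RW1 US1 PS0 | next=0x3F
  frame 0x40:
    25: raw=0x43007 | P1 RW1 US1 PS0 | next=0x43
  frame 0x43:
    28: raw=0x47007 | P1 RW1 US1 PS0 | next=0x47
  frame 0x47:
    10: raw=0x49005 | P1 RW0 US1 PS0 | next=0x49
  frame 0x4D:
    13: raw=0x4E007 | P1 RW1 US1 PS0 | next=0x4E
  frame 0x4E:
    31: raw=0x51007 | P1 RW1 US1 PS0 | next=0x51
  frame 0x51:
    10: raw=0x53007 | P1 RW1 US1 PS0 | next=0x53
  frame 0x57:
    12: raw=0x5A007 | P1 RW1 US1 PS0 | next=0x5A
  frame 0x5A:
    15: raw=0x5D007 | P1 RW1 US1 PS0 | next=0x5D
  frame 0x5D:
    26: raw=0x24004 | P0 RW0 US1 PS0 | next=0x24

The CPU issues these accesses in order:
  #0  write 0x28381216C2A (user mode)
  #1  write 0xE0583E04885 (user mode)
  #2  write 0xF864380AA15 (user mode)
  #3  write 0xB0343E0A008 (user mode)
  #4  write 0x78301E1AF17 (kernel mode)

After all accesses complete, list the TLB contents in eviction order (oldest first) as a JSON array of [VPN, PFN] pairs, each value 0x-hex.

Per-access translation:
#0 VA=0x28381216C2A (w,user):
  L0: frame=0x29 idx=5 entry=0x2C007 [P=1 RW=1 US=1 PS=0]
  L1: frame=0x2C idx=14 entry=0x2F007 [P=1 RW=1 US=1 PS=0]
  L2: frame=0x2F idx=9 entry=0x32007 [P=1 RW=1 US=1 PS=0]
  L3: frame=0x32 idx=22 entry=0x36007 [P=1 RW=1 US=1 PS=0]
  ✓ 0x36C2A  — 4 lookups
#1 VA=0xE0583E04885 (w,user):
  L0: frame=0x29 idx=28 entry=0x37007 [P=1 RW=1 US=1 PS=0]
  L1: frame=0x37 idx=22 entry=0x3A007 [P=1 RW=1 US=1 PS=0]
  L2: frame=0x3A idx=31 entry=0x3E007 [P=1 RW=1 US=1 PS=0]
  L3: frame=0x3E idx=4 entry=0x3F007 [P=1 RW=1 US=1 PS=0]
  ✓ 0x3F885  — 4 lookups
#2 VA=0xF864380AA15 (w,user):
  L0: frame=0x29 idx=31 entry=0x40007 [P=1 RW=1 US=1 PS=0]
  L1: frame=0x40 idx=25 entry=0x43007 [P=1 RW=1 US=1 PS=0]
  L2: frame=0x43 idx=28 entry=0x47007 [P=1 RW=1 US=1 PS=0]
  L3: frame=0x47 idx=10 entry=0x49005 [P=1 RW=0 US=1 PS=0]
  ⇒ fault: PROTECTION_VIOLATION  — 4 lookups
#3 VA=0xB0343E0A008 (w,user):
  L0: frame=0x29 idx=22 entry=0x4D007 [P=1 RW=1 US=1 PS=0]
  L1: frame=0x4D idx=13 entry=0x4E007 [P=1 RW=1 US=1 PS=0]
  L2: frame=0x4E idx=31 entry=0x51007 [P=1 RW=1 US=1 PS=0]
  L3: frame=0x51 idx=10 entry=0x53007 [P=1 RW=1 US=1 PS=0]
  ✓ 0x53008  — 4 lookups
#4 VA=0x78301E1AF17 (w,kernel):
  L0: frame=0x29 idx=15 entry=0x57007 [P=1 RW=1 US=1 PS=0]
  L1: frame=0x57 idx=12 entry=0x5A007 [P=1 RW=1 US=1 PS=0]
  L2: frame=0x5A idx=15 entry=0x5D007 [P=1 RW=1 US=1 PS=0]
  L3: frame=0x5D idx=26 entry=0x24004 [P=0 RW=0 US=1 PS=0]
  ⇒ fault: PAGE_NOT_PRESENT  — 4 lookups

TLB: [["0xE0583E04", "0x3F"], ["0xB0343E0A", "0x53"]]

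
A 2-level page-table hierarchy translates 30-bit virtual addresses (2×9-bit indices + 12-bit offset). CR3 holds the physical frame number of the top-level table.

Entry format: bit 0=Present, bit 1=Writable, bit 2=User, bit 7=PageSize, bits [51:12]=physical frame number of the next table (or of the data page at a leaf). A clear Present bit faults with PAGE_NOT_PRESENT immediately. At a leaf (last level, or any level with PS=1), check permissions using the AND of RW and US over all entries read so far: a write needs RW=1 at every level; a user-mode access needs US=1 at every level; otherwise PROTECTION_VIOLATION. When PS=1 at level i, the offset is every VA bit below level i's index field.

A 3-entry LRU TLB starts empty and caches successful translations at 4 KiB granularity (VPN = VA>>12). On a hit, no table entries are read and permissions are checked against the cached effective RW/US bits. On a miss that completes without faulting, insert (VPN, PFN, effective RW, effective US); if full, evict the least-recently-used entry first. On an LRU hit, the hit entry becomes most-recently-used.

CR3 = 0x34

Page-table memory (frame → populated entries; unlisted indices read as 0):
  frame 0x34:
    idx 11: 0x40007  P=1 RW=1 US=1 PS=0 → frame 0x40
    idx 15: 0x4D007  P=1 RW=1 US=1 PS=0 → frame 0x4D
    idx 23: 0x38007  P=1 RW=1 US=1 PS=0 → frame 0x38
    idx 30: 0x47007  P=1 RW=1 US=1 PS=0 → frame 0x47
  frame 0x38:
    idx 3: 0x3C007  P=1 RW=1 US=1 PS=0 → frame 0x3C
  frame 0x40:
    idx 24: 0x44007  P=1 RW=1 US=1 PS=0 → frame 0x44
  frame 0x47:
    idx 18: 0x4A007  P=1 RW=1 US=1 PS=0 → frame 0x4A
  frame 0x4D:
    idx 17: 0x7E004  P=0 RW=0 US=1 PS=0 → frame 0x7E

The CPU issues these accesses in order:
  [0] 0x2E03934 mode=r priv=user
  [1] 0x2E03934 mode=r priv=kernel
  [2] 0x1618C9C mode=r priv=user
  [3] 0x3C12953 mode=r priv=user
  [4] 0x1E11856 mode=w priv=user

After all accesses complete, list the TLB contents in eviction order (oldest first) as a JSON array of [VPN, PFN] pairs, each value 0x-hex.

Per-access translation:
#0 VA=0x2E03934 (r,user):
  lvl0: tbl 0x34, slot 23 ⇒ 0x38007 (P1/RW1/US1/PS0)
  lvl1: tbl 0x38, slot 3 ⇒ 0x3C007 (P1/RW1/US1/PS0)
  ⇒ phys 0x3C934  [2 reads]
#1 VA=0x2E03934 (r,kernel):
  TLB hit vpn=0x2E03 → PA=0x3C934
#2 VA=0x1618C9C (r,user):
  lvl0: tbl 0x34, slot 11 ⇒ 0x40007 (P1/RW1/US1/PS0)
  lvl1: tbl 0x40, slot 24 ⇒ 0x44007 (P1/RW1/US1/PS0)
  ⇒ phys 0x44C9C  [2 reads]
#3 VA=0x3C12953 (r,user):
  lvl0: tbl 0x34, slot 30 ⇒ 0x47007 (P1/RW1/US1/PS0)
  lvl1: tbl 0x47, slot 18 ⇒ 0x4A007 (P1/RW1/US1/PS0)
  ⇒ phys 0x4A953  [2 reads]
#4 VA=0x1E11856 (w,user):
  lvl0: tbl 0x34, slot 15 ⇒ 0x4D007 (P1/RW1/US1/PS0)
  lvl1: tbl 0x4D, slot 17 ⇒ 0x7E004 (P0/RW0/US1/PS0)
  ⇒ fault: PAGE_NOT_PRESENT  — 2 lookups

TLB: [["0x2E03", "0x3C"], ["0x1618", "0x44"], ["0x3C12", "0x4A"]]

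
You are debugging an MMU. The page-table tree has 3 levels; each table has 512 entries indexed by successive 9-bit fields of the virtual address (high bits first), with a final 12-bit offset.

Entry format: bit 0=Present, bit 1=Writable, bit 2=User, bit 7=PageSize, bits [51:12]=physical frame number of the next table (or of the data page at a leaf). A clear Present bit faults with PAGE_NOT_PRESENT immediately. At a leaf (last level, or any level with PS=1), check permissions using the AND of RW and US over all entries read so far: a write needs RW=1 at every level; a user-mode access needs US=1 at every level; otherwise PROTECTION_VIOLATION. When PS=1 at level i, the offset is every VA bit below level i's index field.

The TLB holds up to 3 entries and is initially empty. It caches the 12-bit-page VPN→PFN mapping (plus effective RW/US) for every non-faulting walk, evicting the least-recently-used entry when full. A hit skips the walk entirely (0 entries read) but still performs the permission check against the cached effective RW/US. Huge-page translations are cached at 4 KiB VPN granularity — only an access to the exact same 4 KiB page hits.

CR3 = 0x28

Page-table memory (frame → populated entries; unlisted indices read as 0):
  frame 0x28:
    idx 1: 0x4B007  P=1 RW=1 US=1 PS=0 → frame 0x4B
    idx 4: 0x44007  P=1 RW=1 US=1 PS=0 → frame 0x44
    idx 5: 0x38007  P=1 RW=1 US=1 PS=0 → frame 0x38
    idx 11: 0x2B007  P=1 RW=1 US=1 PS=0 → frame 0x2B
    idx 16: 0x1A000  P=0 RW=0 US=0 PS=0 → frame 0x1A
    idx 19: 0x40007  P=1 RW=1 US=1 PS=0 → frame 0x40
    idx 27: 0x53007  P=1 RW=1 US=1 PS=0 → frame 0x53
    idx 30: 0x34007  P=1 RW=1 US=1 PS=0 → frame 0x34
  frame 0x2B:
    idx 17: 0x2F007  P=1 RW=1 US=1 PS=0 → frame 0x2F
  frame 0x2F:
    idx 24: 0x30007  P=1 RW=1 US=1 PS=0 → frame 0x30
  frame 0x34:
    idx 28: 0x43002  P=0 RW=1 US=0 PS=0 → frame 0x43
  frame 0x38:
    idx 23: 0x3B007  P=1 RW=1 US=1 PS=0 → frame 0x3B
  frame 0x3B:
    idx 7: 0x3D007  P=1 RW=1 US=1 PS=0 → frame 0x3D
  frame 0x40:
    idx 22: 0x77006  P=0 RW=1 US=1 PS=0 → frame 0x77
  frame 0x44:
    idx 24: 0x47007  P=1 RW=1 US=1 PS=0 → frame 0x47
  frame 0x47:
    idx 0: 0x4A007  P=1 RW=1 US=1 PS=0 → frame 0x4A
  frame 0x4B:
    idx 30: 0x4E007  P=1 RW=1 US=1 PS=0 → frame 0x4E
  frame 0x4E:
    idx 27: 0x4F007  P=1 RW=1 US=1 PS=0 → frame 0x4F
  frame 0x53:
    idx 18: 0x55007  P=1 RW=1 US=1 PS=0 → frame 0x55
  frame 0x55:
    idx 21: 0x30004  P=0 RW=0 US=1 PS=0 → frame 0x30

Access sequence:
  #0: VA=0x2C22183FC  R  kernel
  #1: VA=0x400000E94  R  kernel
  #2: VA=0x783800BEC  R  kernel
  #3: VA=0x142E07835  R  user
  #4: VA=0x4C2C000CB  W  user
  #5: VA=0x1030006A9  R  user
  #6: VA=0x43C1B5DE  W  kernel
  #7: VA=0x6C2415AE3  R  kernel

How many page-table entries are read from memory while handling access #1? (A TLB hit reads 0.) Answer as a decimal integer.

Per-access translation:
#0 VA=0x2C22183FC (r,kernel):
  L0: frame=0x28 idx=11 entry=0x2B007 [P=1 RW=1 US=1 PS=0]
  L1: frame=0x2B idx=17 entry=0x2F007 [P=1 RW=1 US=1 PS=0]
  L2: frame=0x2F idx=24 entry=0x30007 [P=1 RW=1 US=1 PS=0]
  ✓ 0x303FC  — 3 lookups
#1 VA=0x400000E94 (r,kernel):
  L0: frame=0x28 idx=16 entry=0x1A000 [P=0 RW=0 US=0 PS=0]
  ⇒ fault: PAGE_NOT_PRESENT  — 1 lookups
#2 VA=0x783800BEC (r,kernel):
  L0: frame=0x28 idx=30 entry=0x34007 [P=1 RW=1 US=1 PS=0]
  L1: frame=0x34 idx=28 entry=0x43002 [P=0 RW=1 US=0 PS=0]
  ⇒ fault: PAGE_NOT_PRESENT  — 2 lookups
#3 VA=0x142E07835 (r,user):
  L0: frame=0x28 idx=5 entry=0x38007 [P=1 RW=1 US=1 PS=0]
  L1: frame=0x38 idx=23 entry=0x3B007 [P=1 RW=1 US=1 PS=0]
  L2: frame=0x3B idx=7 entry=0x3D007 [P=1 RW=1 US=1 PS=0]
  ✓ 0x3D835  — 3 lookups
#4 VA=0x4C2C000CB (w,user):
  L0: frame=0x28 idx=19 entry=0x40007 [P=1 RW=1 US=1 PS=0]
  L1: frame=0x40 idx=22 entry=0x77006 [P=0 RW=1 US=1 PS=0]
  ⇒ fault: PAGE_NOT_PRESENT  — 2 lookups
#5 VA=0x1030006A9 (r,user):
  L0: frame=0x28 idx=4 entry=0x44007 [P=1 RW=1 US=1 PS=0]
  L1: frame=0x44 idx=24 entry=0x47007 [P=1 RW=1 US=1 PS=0]
  L2: frame=0x47 idx=0 entry=0x4A007 [P=1 RW=1 US=1 PS=0]
  ✓ 0x4A6A9  — 3 lookups
#6 VA=0x43C1B5DE (w,kernel):
  L0: frame=0x28 idx=1 entry=0x4B007 [P=1 RW=1 US=1 PS=0]
  L1: frame=0x4B idx=30 entry=0x4E007 [P=1 RW=1 US=1 PS=0]
  L2: frame=0x4E idx=27 entry=0x4F007 [P=1 RW=1 US=1 PS=0]
  ✓ 0x4F5DE  — 3 lookups
#7 VA=0x6C2415AE3 (r,kernel):
  L0: frame=0x28 idx=27 entry=0x53007 [P=1 RW=1 US=1 PS=0]
  L1: frame=0x53 idx=18 entry=0x55007 [P=1 RW=1 US=1 PS=0]
  L2: frame=0x55 idx=21 entry=0x30004 [P=0 RW=0 US=1 PS=0]
  ⇒ fault: PAGE_NOT_PRESENT  — 3 lookups

Entries read for #1: 1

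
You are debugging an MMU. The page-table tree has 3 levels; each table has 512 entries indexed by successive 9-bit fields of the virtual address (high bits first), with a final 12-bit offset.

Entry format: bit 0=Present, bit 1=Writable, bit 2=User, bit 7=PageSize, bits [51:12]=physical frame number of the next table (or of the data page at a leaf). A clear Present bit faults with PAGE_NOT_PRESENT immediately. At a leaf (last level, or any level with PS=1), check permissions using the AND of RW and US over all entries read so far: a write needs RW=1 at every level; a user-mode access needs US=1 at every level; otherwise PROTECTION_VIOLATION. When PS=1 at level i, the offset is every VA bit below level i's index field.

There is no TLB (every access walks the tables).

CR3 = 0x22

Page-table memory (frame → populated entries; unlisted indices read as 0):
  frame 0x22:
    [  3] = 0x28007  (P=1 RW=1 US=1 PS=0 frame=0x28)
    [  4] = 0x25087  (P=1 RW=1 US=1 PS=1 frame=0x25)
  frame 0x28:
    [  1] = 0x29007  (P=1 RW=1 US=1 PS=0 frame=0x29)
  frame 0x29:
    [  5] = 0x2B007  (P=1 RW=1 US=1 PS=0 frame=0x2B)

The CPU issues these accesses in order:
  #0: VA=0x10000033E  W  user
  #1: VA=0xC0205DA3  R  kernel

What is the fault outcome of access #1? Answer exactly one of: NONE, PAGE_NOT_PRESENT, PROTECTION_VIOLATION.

Walk each access:
#0 VA=0x10000033E (w,user):
  L0 @0x22[4] → 0x25087  P=1,RW=1,US=1,PS=1
  ⇒ phys 0x2533E (huge @L0)  [1 reads]
#1 VA=0xC0205DA3 (r,kernel):
  L0 @0x22[3] → 0x28007  P=1,RW=1,US=1,PS=0
  L1 @0x28[1] → 0x29007  P=1,RW=1,US=1,PS=0
  L2 @0x29[5] → 0x2B007  P=1,RW=1,US=1,PS=0
  ⇒ phys 0x2BDA3  [3 reads]

Access #1 fault: NONE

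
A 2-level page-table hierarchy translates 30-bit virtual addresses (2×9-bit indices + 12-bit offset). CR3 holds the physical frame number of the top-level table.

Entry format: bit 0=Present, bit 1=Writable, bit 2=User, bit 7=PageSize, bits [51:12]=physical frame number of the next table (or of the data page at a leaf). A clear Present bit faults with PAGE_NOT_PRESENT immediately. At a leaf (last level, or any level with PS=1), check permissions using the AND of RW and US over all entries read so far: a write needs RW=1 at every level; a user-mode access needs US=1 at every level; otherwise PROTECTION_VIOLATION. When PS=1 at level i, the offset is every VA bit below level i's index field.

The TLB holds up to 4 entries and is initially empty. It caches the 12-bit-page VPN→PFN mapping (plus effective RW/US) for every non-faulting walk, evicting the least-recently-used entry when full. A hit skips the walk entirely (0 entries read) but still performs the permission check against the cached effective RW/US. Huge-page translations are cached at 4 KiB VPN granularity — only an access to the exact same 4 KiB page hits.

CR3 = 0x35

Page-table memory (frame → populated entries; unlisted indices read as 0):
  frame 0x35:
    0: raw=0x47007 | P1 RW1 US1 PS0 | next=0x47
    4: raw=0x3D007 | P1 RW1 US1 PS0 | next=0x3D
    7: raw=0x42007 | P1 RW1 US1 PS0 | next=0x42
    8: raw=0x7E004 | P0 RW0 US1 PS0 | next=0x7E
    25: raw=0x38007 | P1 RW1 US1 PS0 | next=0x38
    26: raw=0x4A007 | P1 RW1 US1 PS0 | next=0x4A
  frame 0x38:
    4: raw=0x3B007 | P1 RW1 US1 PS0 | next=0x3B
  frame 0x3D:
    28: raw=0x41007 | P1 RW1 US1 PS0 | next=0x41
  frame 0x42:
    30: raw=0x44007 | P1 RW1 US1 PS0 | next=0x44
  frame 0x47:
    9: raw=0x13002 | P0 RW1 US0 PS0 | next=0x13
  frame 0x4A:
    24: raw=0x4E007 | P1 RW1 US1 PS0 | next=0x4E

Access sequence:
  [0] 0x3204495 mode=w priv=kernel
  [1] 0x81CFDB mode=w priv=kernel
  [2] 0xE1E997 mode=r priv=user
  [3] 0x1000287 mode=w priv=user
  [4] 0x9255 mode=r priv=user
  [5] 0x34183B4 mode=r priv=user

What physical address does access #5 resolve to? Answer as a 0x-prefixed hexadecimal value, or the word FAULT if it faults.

Trace:
#0 VA=0x3204495 (w,kernel):
  L0 @0x35[25] → 0x38007  P=1,RW=1,US=1,PS=0
  L1 @0x38[4] → 0x3B007  P=1,RW=1,US=1,PS=0
  ✓ 0x3B495  — 2 lookups
#1 VA=0x81CFDB (w,kernel):
  L0 @0x35[4] → 0x3D007  P=1,RW=1,US=1,PS=0
  L1 @0x3D[28] → 0x41007  P=1,RW=1,US=1,PS=0
  ✓ 0x41FDB  — 2 lookups
#2 VA=0xE1E997 (r,user):
  L0 @0x35[7] → 0x42007  P=1,RW=1,US=1,PS=0
  L1 @0x42[30] → 0x44007  P=1,RW=1,US=1,PS=0
  ✓ 0x44997  — 2 lookups
#3 VA=0x1000287 (w,user):
  L0 @0x35[8] → 0x7E004  P=0,RW=0,US=1,PS=0
  ✗ PAGE_NOT_PRESENT  [1 reads]
#4 VA=0x9255 (r,user):
  L0 @0x35[0] → 0x47007  P=1,RW=1,US=1,PS=0
  L1 @0x47[9] → 0x13002  P=0,RW=1,US=0,PS=0
  ✗ PAGE_NOT_PRESENT  [2 reads]
#5 VA=0x34183B4 (r,user):
  L0 @0x35[26] → 0x4A007  P=1,RW=1,US=1,PS=0
  L1 @0x4A[24] → 0x4E007  P=1,RW=1,US=1,PS=0
  ✓ 0x4E3B4  — 2 lookups

Access #5 PA: 0x4E3B4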